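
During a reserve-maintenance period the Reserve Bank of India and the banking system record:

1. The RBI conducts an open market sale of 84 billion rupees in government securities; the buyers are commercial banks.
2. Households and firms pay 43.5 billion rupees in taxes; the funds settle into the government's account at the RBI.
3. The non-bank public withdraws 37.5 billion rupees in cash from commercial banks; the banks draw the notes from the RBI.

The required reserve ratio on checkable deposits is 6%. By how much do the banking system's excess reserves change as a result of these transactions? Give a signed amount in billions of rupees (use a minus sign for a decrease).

OMO sale (to banks) 84 billion rupees: reserves −84B, deposits 0.
Government account inflow 43.5 billion rupees: reserves −43.5B, deposits −43.5B.
Currency withdrawal 37.5 billion rupees: reserves −37.5B, deposits −37.5B.
Totals: Δreserves = −165B, Δdeposits = −81B.
Δrequired reserves = 6% × −81B = −4.86B.
Δexcess reserves = Δreserves − Δrequired = −165B − (−4.86B) = -160.14 billion.

-160.14 billion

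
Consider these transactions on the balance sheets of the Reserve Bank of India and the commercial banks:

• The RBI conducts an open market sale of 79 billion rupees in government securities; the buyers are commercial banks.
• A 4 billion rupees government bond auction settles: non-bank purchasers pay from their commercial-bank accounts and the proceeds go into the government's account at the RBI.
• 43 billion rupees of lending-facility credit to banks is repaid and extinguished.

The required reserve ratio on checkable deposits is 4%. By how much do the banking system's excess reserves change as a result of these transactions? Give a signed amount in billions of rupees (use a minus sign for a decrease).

-125.84 billion

OMO sale (to banks) 79 billion rupees: reserves −79B, deposits 0.
Government account inflow 4 billion rupees: reserves −4B, deposits −4B.
Discount-window repayment 43 billion rupees: reserves −43B, deposits 0.
Totals: Δreserves = −126B, Δdeposits = −4B.
Δrequired reserves = 4% × −4B = −0.16B.
Δexcess reserves = Δreserves − Δrequired = −126B − (−0.16B) = -125.84 billion.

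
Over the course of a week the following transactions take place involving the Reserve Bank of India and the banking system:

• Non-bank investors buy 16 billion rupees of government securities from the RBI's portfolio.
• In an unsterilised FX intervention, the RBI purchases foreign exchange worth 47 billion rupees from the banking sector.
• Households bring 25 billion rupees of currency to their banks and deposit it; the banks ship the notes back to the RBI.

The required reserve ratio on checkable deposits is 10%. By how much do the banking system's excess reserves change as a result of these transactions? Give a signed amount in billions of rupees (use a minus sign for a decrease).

Asset sale (to non-banks) 16 billion rupees: reserves −16B, deposits −16B.
FX purchase 47 billion rupees: reserves +47B, deposits 0.
Currency deposit 25 billion rupees: reserves +25B, deposits +25B.
Totals: Δreserves = +56B, Δdeposits = +9B.
Δrequired reserves = 10% × +9B = +0.9B.
Δexcess reserves = Δreserves − Δrequired = +56B − (+0.9B) = +55.1 billion.

+55.1 billion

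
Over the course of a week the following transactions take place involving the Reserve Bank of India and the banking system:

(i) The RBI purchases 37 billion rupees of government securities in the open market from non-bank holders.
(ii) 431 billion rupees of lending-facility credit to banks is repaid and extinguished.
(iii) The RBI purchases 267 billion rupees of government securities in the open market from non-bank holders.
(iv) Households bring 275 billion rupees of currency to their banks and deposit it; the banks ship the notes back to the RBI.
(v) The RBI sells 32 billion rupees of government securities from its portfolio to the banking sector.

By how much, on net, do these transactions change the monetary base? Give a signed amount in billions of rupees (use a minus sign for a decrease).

RBI balance sheet:
  Assets:      Securities +272B, Loans to banks −431B
  Liabilities: Bank reserves +116B, Currency in circulation −275B
Commercial banking system:
  Assets:      Reserves at CB +116B, Securities +32B
  Liabilities: Checkable deposits +579B, Borrowings from CB −431B
Monetary base = currency + reserves: −275B + (+116B) = -159 billion.

-159 billion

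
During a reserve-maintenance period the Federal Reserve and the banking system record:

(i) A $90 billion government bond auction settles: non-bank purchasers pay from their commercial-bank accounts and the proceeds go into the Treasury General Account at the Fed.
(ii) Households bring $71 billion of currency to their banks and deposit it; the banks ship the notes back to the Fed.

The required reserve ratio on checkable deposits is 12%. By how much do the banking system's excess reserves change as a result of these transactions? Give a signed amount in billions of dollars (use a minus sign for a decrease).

-$16.72 billion

Government account inflow $90 billion: reserves −$90B, deposits −$90B.
Currency deposit $71 billion: reserves +$71B, deposits +$71B.
Totals: Δreserves = −$19B, Δdeposits = −$19B.
Δrequired reserves = 12% × −$19B = −$2.28B.
Δexcess reserves = Δreserves − Δrequired = −$19B − (−$2.28B) = -$16.72 billion.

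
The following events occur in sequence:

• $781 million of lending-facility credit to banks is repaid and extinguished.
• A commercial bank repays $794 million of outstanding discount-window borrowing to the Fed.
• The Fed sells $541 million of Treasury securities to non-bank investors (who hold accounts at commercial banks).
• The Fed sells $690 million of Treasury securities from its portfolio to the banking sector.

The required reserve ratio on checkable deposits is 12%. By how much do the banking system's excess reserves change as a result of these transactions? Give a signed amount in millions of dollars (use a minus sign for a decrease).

-$2741.08 million

Discount-window repayment $781 million: reserves −$781M, deposits 0.
Discount-window repayment $794 million: reserves −$794M, deposits 0.
Asset sale (to non-banks) $541 million: reserves −$541M, deposits −$541M.
OMO sale (to banks) $690 million: reserves −$690M, deposits 0.
Totals: Δreserves = −$2806M, Δdeposits = −$541M.
Δrequired reserves = 12% × −$541M = −$64.92M.
Δexcess reserves = Δreserves − Δrequired = −$2806M − (−$64.92M) = -$2741.08 million.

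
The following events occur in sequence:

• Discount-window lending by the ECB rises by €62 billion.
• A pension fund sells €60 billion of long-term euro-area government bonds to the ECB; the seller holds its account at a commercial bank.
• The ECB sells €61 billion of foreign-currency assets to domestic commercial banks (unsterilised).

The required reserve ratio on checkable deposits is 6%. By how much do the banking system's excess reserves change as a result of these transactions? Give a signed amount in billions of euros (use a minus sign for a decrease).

+€57.4 billion

Discount-window loan €62 billion: reserves +€62B, deposits 0.
Asset purchase (from non-banks) €60 billion: reserves +€60B, deposits +€60B.
FX sale €61 billion: reserves −€61B, deposits 0.
Totals: Δreserves = +€61B, Δdeposits = +€60B.
Δrequired reserves = 6% × +€60B = +€3.6B.
Δexcess reserves = Δreserves − Δrequired = +€61B − (+€3.6B) = +€57.4 billion.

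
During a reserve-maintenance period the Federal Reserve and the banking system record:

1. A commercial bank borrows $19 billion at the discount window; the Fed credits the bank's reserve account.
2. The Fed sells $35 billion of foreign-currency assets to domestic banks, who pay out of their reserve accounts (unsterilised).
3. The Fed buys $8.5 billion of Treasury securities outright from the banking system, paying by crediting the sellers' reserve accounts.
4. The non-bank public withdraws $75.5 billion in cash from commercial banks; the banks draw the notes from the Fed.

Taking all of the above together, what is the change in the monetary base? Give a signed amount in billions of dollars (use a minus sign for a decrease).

Fed balance sheet:
  Assets:      Securities +$8.5B, Loans to banks +$19B, Foreign assets −$35B
  Liabilities: Bank reserves −$83B, Currency in circulation +$75.5B
Monetary base = currency + reserves: +$75.5B + (−$83B) = -$7.5 billion.

-$7.5 billion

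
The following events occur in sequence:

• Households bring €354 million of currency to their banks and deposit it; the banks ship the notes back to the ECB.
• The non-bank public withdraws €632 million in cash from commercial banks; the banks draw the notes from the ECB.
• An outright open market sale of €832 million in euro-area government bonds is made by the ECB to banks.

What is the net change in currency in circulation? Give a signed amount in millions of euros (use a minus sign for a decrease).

ECB balance sheet:
  Assets:      Securities −€832M
  Liabilities: Bank reserves −€1110M, Currency in circulation +€278M
Commercial banking system:
  Assets:      Reserves at CB −€1110M, Securities +€832M
  Liabilities: Checkable deposits −€278M
So the change in currency in circulation is +€278 million.

+€278 million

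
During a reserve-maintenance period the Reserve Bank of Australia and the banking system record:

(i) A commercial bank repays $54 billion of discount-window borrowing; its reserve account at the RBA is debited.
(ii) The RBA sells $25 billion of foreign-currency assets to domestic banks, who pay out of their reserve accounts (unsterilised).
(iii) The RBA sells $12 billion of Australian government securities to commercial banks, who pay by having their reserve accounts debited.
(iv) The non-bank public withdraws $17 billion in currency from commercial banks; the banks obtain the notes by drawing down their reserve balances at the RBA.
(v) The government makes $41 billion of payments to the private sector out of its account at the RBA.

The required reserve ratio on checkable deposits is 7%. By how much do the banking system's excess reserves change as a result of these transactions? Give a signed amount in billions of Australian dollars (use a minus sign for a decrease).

-$68.68 billion

Discount-window repayment $54 billion: reserves −$54B, deposits 0.
FX sale $25 billion: reserves −$25B, deposits 0.
OMO sale (to banks) $12 billion: reserves −$12B, deposits 0.
Currency withdrawal $17 billion: reserves −$17B, deposits −$17B.
Government spending $41 billion: reserves +$41B, deposits +$41B.
Totals: Δreserves = −$67B, Δdeposits = +$24B.
Δrequired reserves = 7% × +$24B = +$1.68B.
Δexcess reserves = Δreserves − Δrequired = −$67B − (+$1.68B) = -$68.68 billion.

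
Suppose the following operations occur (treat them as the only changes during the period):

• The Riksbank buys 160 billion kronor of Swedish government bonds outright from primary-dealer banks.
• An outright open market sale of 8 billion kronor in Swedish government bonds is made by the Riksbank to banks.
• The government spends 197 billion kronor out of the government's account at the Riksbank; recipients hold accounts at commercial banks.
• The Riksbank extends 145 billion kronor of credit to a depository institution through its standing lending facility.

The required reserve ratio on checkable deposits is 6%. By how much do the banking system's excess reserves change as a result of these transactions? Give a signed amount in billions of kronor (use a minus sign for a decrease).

+482.18 billion

OMO purchase (from banks) 160 billion kronor: reserves +160B, deposits 0.
OMO sale (to banks) 8 billion kronor: reserves −8B, deposits 0.
Government spending 197 billion kronor: reserves +197B, deposits +197B.
Discount-window loan 145 billion kronor: reserves +145B, deposits 0.
Totals: Δreserves = +494B, Δdeposits = +197B.
Δrequired reserves = 6% × +197B = +11.82B.
Δexcess reserves = Δreserves − Δrequired = +494B − (+11.82B) = +482.18 billion.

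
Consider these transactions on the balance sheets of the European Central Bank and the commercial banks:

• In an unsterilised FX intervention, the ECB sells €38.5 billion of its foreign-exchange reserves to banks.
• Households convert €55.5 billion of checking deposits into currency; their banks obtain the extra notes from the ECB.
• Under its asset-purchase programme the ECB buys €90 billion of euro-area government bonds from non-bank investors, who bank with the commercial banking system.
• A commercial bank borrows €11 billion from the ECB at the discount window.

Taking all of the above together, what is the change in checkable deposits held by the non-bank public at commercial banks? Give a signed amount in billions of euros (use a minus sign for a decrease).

FX sale €38.5 billion: the counterparty is a bank, so public deposits are unchanged → 0.
Currency withdrawal €55.5 billion: non-bank counterparties' bank balances fall → −€55.5B.
Asset purchase (from non-banks) €90 billion: non-bank counterparties' bank balances rise → +€90B.
Discount-window loan €11 billion: the counterparty is a bank, so public deposits are unchanged → 0.
Net: 0 − 55.5 + 90 + 0 = +€34.5 billion.

+€34.5 billion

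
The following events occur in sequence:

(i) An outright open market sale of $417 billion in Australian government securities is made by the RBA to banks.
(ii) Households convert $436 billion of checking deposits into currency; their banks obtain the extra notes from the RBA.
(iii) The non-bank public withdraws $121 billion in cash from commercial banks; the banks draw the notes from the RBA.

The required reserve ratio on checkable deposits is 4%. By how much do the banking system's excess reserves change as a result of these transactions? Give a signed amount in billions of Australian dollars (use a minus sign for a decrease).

-$951.72 billion

OMO sale (to banks) $417 billion: reserves −$417B, deposits 0.
Currency withdrawal $436 billion: reserves −$436B, deposits −$436B.
Currency withdrawal $121 billion: reserves −$121B, deposits −$121B.
Totals: Δreserves = −$974B, Δdeposits = −$557B.
Δrequired reserves = 4% × −$557B = −$22.28B.
Δexcess reserves = Δreserves − Δrequired = −$974B − (−$22.28B) = -$951.72 billion.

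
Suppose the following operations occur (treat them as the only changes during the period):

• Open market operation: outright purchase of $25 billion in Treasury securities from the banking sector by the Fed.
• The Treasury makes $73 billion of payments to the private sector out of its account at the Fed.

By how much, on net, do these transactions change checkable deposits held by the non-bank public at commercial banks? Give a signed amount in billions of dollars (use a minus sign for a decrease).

+$73 billion

OMO purchase (from banks) $25 billion: the counterparty is a bank, so public deposits are unchanged → 0.
Government spending $73 billion: non-bank counterparties' bank balances rise → +$73B.
Net: 0 + 73 = +$73 billion.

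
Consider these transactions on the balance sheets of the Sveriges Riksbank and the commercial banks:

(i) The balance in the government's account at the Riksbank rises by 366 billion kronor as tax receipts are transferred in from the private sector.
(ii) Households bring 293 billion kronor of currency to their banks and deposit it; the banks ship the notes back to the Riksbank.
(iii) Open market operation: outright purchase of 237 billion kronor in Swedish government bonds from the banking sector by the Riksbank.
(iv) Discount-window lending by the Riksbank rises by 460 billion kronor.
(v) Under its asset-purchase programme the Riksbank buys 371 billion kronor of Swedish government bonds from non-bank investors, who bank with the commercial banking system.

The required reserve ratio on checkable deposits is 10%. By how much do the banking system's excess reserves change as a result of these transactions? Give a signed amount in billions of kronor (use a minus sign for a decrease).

Government account inflow 366 billion kronor: reserves −366B, deposits −366B.
Currency deposit 293 billion kronor: reserves +293B, deposits +293B.
OMO purchase (from banks) 237 billion kronor: reserves +237B, deposits 0.
Discount-window loan 460 billion kronor: reserves +460B, deposits 0.
Asset purchase (from non-banks) 371 billion kronor: reserves +371B, deposits +371B.
Totals: Δreserves = +995B, Δdeposits = +298B.
Δrequired reserves = 10% × +298B = +29.8B.
Δexcess reserves = Δreserves − Δrequired = +995B − (+29.8B) = +965.2 billion.

+965.2 billion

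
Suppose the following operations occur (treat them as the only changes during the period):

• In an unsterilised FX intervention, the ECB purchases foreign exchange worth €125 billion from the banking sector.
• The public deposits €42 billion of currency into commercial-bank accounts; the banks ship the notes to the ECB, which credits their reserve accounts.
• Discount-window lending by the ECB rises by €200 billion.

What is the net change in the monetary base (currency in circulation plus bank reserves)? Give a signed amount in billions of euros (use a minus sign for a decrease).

FX purchase €125 billion: ECB balance sheet expands → +€125B.
Currency deposit €42 billion: just a shift between currency and reserves — both are base money → 0.
Discount-window loan €200 billion: ECB balance sheet expands → +€200B.
Net: 125 + 0 + 200 = +€325 billion.

+€325 billion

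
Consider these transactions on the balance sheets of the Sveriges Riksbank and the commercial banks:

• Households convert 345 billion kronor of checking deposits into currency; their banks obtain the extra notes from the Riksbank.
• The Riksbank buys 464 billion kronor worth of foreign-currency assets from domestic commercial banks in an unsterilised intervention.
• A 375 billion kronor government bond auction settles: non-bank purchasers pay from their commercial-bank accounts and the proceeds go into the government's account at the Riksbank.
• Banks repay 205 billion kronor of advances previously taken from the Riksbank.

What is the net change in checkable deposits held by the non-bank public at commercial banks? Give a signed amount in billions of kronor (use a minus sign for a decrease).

Riksbank balance sheet:
  Assets:      Loans to banks −205B, Foreign assets +464B
  Liabilities: Bank reserves −461B, Currency in circulation +345B, Government deposits +375B
Commercial banking system:
  Assets:      Reserves at CB −461B, Foreign assets −464B
  Liabilities: Checkable deposits −720B, Borrowings from CB −205B
So the change in checkable deposits held by the non-bank public at commercial banks is -720 billion.

-720 billion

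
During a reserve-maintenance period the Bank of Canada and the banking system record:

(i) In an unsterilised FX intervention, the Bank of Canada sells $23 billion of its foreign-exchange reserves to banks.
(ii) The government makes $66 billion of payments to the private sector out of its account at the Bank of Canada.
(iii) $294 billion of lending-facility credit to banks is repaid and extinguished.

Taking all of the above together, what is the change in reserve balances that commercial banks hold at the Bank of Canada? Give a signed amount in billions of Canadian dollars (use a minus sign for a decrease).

Bank of Canada balance sheet:
  Assets:      Loans to banks −$294B, Foreign assets −$23B
  Liabilities: Bank reserves −$251B, Government deposits −$66B
So the change in reserve balances that commercial banks hold at the Bank of Canada is -$251 billion.

-$251 billion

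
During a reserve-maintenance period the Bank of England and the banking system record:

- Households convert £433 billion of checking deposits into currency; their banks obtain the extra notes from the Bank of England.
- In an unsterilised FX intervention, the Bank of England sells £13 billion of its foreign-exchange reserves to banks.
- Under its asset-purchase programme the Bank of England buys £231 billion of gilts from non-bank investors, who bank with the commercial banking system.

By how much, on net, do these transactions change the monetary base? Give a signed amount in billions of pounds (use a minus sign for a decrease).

+£218 billion

Bank of England balance sheet:
  Assets:      Securities +£231B, Foreign assets −£13B
  Liabilities: Bank reserves −£215B, Currency in circulation +£433B
Commercial banking system:
  Assets:      Reserves at CB −£215B, Foreign assets +£13B
  Liabilities: Checkable deposits −£202B
Monetary base = currency + reserves: +£433B + (−£215B) = +£218 billion.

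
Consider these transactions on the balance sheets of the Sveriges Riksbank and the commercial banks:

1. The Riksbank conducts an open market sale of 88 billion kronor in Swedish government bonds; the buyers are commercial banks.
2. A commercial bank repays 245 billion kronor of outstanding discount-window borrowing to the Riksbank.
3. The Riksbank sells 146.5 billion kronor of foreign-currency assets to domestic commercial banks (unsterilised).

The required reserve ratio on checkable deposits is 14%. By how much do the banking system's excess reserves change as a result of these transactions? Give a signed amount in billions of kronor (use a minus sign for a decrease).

-479.5 billion

OMO sale (to banks) 88 billion kronor: reserves −88B, deposits 0.
Discount-window repayment 245 billion kronor: reserves −245B, deposits 0.
FX sale 146.5 billion kronor: reserves −146.5B, deposits 0.
Totals: Δreserves = −479.5B, Δdeposits = 0.
Δrequired reserves = 14% × 0 = 0.
Δexcess reserves = Δreserves − Δrequired = −479.5B − (0) = -479.5 billion.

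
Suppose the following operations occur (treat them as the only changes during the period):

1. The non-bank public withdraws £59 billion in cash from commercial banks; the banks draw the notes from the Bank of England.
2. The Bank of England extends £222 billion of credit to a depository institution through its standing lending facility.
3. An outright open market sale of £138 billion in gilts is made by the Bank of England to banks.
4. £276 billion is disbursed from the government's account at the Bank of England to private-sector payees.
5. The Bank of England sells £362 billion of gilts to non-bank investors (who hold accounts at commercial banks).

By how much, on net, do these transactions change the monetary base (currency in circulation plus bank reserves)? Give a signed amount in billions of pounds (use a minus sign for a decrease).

Currency withdrawal £59 billion: just a shift between currency and reserves — both are base money → 0.
Discount-window loan £222 billion: Bank of England balance sheet expands → +£222B.
OMO sale (to banks) £138 billion: Bank of England balance sheet contracts → −£138B.
Government spending £276 billion: a non-base liability converts back to reserves → +£276B.
Asset sale (to non-banks) £362 billion: Bank of England balance sheet contracts → −£362B.
Net: 0 + 222 − 138 + 276 − 362 = -£2 billion.

-£2 billion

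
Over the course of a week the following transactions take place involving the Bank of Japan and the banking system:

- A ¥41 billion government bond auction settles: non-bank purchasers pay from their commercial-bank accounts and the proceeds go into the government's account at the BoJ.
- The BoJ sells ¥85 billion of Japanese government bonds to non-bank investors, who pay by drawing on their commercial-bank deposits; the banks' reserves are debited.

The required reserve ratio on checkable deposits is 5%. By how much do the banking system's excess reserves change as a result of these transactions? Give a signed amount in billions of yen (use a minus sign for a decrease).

-¥119.7 billion

Government account inflow ¥41 billion: reserves −¥41B, deposits −¥41B.
Asset sale (to non-banks) ¥85 billion: reserves −¥85B, deposits −¥85B.
Totals: Δreserves = −¥126B, Δdeposits = −¥126B.
Δrequired reserves = 5% × −¥126B = −¥6.3B.
Δexcess reserves = Δreserves − Δrequired = −¥126B − (−¥6.3B) = -¥119.7 billion.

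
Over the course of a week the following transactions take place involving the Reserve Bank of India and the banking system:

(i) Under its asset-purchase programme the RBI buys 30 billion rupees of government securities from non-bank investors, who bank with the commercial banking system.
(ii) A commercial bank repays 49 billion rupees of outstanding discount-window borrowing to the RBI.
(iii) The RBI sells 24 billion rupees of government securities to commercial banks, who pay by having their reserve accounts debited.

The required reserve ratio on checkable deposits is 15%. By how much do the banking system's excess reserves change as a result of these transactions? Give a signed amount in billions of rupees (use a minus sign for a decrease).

Asset purchase (from non-banks) 30 billion rupees: reserves +30B, deposits +30B.
Discount-window repayment 49 billion rupees: reserves −49B, deposits 0.
OMO sale (to banks) 24 billion rupees: reserves −24B, deposits 0.
Totals: Δreserves = −43B, Δdeposits = +30B.
Δrequired reserves = 15% × +30B = +4.5B.
Δexcess reserves = Δreserves − Δrequired = −43B − (+4.5B) = -47.5 billion.

-47.5 billion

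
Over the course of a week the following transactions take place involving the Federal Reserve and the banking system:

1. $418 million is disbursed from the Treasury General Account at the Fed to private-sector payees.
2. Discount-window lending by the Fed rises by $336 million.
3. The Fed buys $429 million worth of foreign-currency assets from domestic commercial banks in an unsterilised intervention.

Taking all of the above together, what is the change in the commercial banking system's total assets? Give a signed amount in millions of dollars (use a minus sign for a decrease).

Fed balance sheet:
  Assets:      Loans to banks +$336M, Foreign assets +$429M
  Liabilities: Bank reserves +$1183M, Government deposits −$418M
Commercial banking system:
  Assets:      Reserves at CB +$1183M, Foreign assets −$429M
  Liabilities: Checkable deposits +$418M, Borrowings from CB +$336M
Change in total bank assets = +$754 million.

+$754 million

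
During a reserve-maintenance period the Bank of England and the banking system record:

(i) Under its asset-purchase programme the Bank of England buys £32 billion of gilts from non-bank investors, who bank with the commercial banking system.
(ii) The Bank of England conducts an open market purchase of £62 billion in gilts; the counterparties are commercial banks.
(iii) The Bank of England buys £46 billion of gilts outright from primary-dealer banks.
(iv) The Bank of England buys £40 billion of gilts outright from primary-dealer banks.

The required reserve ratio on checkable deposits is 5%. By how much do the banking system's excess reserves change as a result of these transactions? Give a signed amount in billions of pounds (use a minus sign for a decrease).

Asset purchase (from non-banks) £32 billion: reserves +£32B, deposits +£32B.
OMO purchase (from banks) £62 billion: reserves +£62B, deposits 0.
OMO purchase (from banks) £46 billion: reserves +£46B, deposits 0.
OMO purchase (from banks) £40 billion: reserves +£40B, deposits 0.
Totals: Δreserves = +£180B, Δdeposits = +£32B.
Δrequired reserves = 5% × +£32B = +£1.6B.
Δexcess reserves = Δreserves − Δrequired = +£180B − (+£1.6B) = +£178.4 billion.

+£178.4 billion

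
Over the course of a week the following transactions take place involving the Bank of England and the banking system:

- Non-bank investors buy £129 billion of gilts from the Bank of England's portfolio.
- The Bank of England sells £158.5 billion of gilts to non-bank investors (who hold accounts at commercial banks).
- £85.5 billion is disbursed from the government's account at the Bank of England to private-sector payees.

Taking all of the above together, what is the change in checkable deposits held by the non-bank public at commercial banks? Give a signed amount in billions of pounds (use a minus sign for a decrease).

Bank of England balance sheet:
  Assets:      Securities −£287.5B
  Liabilities: Bank reserves −£202B, Government deposits −£85.5B
Commercial banking system:
  Assets:      Reserves at CB −£202B
  Liabilities: Checkable deposits −£202B
So the change in checkable deposits held by the non-bank public at commercial banks is -£202 billion.

-£202 billion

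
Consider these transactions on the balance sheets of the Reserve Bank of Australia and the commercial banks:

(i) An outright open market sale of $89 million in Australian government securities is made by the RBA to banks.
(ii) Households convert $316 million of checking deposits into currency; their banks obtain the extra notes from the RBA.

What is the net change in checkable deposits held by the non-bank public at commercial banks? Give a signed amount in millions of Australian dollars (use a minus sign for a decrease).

-$316 million

OMO sale (to banks) $89 million: the counterparty is a bank, so public deposits are unchanged → 0.
Currency withdrawal $316 million: non-bank counterparties' bank balances fall → −$316M.
Net: 0 − 316 = -$316 million.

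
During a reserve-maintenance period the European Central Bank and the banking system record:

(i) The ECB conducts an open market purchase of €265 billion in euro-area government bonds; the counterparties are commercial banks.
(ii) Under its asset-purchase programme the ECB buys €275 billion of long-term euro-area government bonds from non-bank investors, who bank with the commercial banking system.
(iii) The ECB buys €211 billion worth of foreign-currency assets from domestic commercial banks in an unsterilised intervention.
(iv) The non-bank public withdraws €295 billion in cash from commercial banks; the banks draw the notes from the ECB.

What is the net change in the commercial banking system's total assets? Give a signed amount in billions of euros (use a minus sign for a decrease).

-€20 billion

ECB balance sheet:
  Assets:      Securities +€540B, Foreign assets +€211B
  Liabilities: Bank reserves +€456B, Currency in circulation +€295B
Commercial banking system:
  Assets:      Reserves at CB +€456B, Securities −€265B, Foreign assets −€211B
  Liabilities: Checkable deposits −€20B
Change in total bank assets = -€20 billion.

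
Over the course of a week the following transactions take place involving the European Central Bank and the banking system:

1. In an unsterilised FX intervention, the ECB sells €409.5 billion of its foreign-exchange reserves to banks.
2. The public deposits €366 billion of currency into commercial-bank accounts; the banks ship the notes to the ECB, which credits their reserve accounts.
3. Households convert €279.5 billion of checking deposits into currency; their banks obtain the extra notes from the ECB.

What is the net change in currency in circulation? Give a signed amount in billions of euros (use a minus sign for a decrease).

FX sale €409.5 billion: no currency enters or leaves circulation → 0.
Currency deposit €366 billion: notes return to the central bank → −€366B.
Currency withdrawal €279.5 billion: notes leave the central bank → +€279.5B.
Net: 0 − 366 + 279.5 = -€86.5 billion.

-€86.5 billion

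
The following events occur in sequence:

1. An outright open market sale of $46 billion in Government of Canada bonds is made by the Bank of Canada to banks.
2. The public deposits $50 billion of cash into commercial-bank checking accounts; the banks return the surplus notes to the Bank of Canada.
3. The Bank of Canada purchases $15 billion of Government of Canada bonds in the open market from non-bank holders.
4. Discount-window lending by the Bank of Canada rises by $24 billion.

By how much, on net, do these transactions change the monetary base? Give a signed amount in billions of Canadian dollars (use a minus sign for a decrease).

-$7 billion

OMO sale (to banks) $46 billion: Bank of Canada balance sheet contracts → −$46B.
Currency deposit $50 billion: just a shift between currency and reserves — both are base money → 0.
Asset purchase (from non-banks) $15 billion: Bank of Canada balance sheet expands → +$15B.
Discount-window loan $24 billion: Bank of Canada balance sheet expands → +$24B.
Net: −46 + 0 + 15 + 24 = -$7 billion.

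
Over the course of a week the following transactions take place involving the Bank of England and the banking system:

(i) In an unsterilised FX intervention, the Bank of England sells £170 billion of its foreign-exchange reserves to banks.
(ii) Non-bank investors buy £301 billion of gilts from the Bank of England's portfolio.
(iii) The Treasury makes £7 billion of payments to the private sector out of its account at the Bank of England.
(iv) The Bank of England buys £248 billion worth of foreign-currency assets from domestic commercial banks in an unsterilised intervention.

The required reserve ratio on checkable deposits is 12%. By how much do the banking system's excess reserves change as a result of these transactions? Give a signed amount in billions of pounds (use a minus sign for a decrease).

FX sale £170 billion: reserves −£170B, deposits 0.
Asset sale (to non-banks) £301 billion: reserves −£301B, deposits −£301B.
Government spending £7 billion: reserves +£7B, deposits +£7B.
FX purchase £248 billion: reserves +£248B, deposits 0.
Totals: Δreserves = −£216B, Δdeposits = −£294B.
Δrequired reserves = 12% × −£294B = −£35.28B.
Δexcess reserves = Δreserves − Δrequired = −£216B − (−£35.28B) = -£180.72 billion.

-£180.72 billion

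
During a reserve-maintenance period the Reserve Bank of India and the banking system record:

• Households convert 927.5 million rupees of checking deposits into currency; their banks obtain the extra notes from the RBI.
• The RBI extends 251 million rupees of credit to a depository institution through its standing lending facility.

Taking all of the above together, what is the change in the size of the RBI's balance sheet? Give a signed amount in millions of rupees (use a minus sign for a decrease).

Currency withdrawal 927.5 million rupees: only the composition of liabilities changes → 0.
Discount-window loan 251 million rupees: an RBI asset is acquired → +251M.
Net: 0 + 251 = +251 million.

+251 million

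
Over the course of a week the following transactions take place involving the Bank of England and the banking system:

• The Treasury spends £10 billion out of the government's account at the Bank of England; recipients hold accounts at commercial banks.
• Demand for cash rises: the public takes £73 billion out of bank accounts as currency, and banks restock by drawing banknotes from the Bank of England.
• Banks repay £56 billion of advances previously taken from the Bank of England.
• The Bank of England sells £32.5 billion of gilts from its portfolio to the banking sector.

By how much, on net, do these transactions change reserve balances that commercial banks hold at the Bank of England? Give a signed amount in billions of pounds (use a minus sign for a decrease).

Government spending £10 billion: government payments flow into bank reserve accounts → +£10B.
Currency withdrawal £73 billion: banks swap reserves for currency → −£73B.
Discount-window repayment £56 billion: repayment is debited from reserves → −£56B.
OMO sale (to banks) £32.5 billion: the buying banks pay out of their reserve balances → −£32.5B.
Net: 10 − 73 − 56 − 32.5 = -£151.5 billion.

-£151.5 billion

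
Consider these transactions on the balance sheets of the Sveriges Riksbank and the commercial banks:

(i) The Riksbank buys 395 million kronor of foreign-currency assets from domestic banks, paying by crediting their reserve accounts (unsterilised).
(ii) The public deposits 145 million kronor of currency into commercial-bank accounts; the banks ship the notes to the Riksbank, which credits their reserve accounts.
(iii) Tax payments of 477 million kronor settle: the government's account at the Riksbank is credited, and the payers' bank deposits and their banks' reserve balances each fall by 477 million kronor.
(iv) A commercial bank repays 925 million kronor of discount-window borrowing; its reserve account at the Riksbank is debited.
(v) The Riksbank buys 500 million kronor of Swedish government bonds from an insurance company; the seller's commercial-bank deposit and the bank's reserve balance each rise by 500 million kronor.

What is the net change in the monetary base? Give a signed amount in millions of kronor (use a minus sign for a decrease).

Riksbank balance sheet:
  Assets:      Securities +500M, Loans to banks −925M, Foreign assets +395M
  Liabilities: Bank reserves −362M, Currency in circulation −145M, Government deposits +477M
Commercial banking system:
  Assets:      Reserves at CB −362M, Foreign assets −395M
  Liabilities: Checkable deposits +168M, Borrowings from CB −925M
Monetary base = currency + reserves: −145M + (−362M) = -507 million.

-507 million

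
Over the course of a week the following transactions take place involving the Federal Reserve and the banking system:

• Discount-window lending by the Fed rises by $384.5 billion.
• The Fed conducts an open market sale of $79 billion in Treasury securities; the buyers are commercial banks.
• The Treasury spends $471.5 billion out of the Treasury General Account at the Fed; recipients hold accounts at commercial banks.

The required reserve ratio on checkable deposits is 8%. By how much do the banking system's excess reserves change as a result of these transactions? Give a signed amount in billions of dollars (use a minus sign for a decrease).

Discount-window loan $384.5 billion: reserves +$384.5B, deposits 0.
OMO sale (to banks) $79 billion: reserves −$79B, deposits 0.
Government spending $471.5 billion: reserves +$471.5B, deposits +$471.5B.
Totals: Δreserves = +$777B, Δdeposits = +$471.5B.
Δrequired reserves = 8% × +$471.5B = +$37.72B.
Δexcess reserves = Δreserves − Δrequired = +$777B − (+$37.72B) = +$739.28 billion.

+$739.28 billion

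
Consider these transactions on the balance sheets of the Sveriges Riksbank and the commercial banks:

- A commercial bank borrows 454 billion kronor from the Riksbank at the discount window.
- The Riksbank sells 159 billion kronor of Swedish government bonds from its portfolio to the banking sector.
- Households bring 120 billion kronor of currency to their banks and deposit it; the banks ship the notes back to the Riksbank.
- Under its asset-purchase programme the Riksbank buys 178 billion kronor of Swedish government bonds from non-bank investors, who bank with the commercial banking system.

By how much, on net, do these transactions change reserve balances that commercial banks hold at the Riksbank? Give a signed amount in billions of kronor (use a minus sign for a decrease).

+593 billion

Riksbank balance sheet:
  Assets:      Securities +19B, Loans to banks +454B
  Liabilities: Bank reserves +593B, Currency in circulation −120B
Commercial banking system:
  Assets:      Reserves at CB +593B, Securities +159B
  Liabilities: Checkable deposits +298B, Borrowings from CB +454B
So the change in reserve balances that commercial banks hold at the Riksbank is +593 billion.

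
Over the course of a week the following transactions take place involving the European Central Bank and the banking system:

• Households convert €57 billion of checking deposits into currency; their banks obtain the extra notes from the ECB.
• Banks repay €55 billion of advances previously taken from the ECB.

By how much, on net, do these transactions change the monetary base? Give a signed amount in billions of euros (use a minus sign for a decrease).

-€55 billion

Currency withdrawal €57 billion: just a shift between currency and reserves — both are base money → 0.
Discount-window repayment €55 billion: ECB balance sheet contracts → −€55B.
Net: 0 − 55 = -€55 billion.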